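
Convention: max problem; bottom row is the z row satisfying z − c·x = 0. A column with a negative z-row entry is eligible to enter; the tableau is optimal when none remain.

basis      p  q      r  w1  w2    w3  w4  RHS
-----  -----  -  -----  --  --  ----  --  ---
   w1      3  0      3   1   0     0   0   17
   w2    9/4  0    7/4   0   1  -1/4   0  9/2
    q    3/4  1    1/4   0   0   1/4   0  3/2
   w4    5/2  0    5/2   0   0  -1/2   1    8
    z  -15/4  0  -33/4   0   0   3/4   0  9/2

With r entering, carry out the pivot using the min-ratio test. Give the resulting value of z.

180/7

Ratio test on column r — row 1: 17/3 = 17/3; row 2: (9/2)/(7/4) = 18/7; row 3: (3/2)/(1/4) = 6; row 4: 8/(5/2) = 16/5. Minimum is 18/7 at row 2 (w2 leaves); pivot element 7/4.
Pivot on row 2; the z-row RHS becomes 9/2 − (-33/4)·(18/7) = 180/7.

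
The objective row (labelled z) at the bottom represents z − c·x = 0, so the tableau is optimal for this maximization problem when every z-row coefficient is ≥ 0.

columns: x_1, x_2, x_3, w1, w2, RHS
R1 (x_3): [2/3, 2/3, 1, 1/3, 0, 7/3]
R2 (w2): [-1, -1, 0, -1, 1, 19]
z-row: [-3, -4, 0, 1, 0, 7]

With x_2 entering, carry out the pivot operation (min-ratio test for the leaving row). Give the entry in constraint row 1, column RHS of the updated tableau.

7/2

Ratio test on column x_2 — row 1: (7/3)/(2/3) = 7/2; row 2: entry -1 ≤ 0. Minimum is 7/2 at row 1 (x_3 leaves); pivot element 2/3.
Divide row 1 by 2/3; eliminate column x_2 from the other rows.
In the new row 1, the RHS entry is the old entry divided by the pivot: (7/3)/(2/3) = 7/2.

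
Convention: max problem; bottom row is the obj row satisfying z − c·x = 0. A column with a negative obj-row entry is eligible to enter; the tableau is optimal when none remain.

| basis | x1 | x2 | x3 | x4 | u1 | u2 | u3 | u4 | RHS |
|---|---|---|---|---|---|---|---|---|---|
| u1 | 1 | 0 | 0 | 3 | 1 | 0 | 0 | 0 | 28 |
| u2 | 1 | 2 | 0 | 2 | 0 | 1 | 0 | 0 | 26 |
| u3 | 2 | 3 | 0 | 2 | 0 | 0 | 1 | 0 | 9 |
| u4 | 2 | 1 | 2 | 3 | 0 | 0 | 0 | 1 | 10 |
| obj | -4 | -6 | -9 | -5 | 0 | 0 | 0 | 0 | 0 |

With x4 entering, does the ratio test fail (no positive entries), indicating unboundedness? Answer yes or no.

Column x4 has positive entries in row(s) 1, 2, 3, 4, so the ratio test bounds it — not unbounded.

no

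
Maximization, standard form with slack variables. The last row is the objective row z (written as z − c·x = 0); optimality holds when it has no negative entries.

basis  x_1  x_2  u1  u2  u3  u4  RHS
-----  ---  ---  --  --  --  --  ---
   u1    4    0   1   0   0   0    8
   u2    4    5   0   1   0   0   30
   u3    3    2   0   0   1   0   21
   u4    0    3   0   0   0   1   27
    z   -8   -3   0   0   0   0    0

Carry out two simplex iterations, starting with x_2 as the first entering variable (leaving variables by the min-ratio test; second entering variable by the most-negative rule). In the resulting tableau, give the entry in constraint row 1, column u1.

Ratio test on column x_2 — row 1: entry 0 ≤ 0; row 2: 30/5 = 6; row 3: 21/2 = 21/2; row 4: 27/3 = 9. Minimum is 6 at row 2 (u2 leaves); pivot element 5.
Divide row 2 by 5; eliminate column x_2 from the other rows.
Second iteration: most negative z-row entry is -28/5 in column x_1, so x_1 enters.
Ratio test on column x_1 — row 1: 8/4 = 2; row 2: 6/(4/5) = 15/2; row 3: 9/(7/5) = 45/7; row 4: entry -12/5 ≤ 0. Minimum is 2 at row 1 (u1 leaves); pivot element 4.
Divide row 1 by 4; eliminate column x_1 from the other rows.
After both pivots, the entry at constraint row 1, column u1 is 1/4.

1/4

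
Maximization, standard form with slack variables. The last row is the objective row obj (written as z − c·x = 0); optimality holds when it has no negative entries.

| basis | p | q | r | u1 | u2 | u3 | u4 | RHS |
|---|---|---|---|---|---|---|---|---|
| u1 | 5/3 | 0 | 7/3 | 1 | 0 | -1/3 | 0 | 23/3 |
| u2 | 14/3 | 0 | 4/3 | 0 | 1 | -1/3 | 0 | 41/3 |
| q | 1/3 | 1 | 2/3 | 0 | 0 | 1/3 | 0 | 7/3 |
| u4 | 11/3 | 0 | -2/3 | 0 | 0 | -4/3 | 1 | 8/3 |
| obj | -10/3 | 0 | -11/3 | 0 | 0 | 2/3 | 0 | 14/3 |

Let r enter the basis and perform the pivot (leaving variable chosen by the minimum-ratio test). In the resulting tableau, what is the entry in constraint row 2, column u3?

Ratio test on column r — row 1: (23/3)/(7/3) = 23/7; row 2: (41/3)/(4/3) = 41/4; row 3: (7/3)/(2/3) = 7/2; row 4: entry -2/3 ≤ 0. Minimum is 23/7 at row 1 (u1 leaves); pivot element 7/3.
Divide row 1 by 7/3; eliminate column r from the other rows.
Row 2 update in column u3: -1/3 − (4/3)·(-1/7) = -1/7.

-1/7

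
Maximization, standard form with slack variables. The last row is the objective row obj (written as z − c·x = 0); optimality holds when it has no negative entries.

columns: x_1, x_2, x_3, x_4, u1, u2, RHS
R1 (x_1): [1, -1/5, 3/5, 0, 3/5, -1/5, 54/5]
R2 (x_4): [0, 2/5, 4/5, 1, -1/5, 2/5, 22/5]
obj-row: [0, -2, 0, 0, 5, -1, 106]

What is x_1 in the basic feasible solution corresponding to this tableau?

x_1 is basic (row 1); its value is the RHS of that row, 54/5.

54/5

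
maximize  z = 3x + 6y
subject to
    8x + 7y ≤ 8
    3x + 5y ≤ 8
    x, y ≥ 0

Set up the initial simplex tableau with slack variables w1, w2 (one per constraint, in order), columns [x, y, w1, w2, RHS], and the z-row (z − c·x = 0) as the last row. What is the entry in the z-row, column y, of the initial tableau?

-6

The z-row carries the negated objective coefficients: the y entry is -6.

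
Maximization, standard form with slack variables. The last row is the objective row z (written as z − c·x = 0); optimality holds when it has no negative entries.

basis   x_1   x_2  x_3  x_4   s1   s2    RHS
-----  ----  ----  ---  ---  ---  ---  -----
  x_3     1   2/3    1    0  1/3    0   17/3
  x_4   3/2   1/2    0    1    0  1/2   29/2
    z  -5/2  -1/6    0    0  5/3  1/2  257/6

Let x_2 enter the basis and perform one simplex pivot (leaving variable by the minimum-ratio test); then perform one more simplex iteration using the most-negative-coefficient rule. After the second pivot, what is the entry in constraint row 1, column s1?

Ratio test on column x_2 — row 1: (17/3)/(2/3) = 17/2; row 2: (29/2)/(1/2) = 29. Minimum is 17/2 at row 1 (x_3 leaves); pivot element 2/3.
Divide row 1 by 2/3; eliminate column x_2 from the other rows.
Second iteration: most negative z-row entry is -9/4 in column x_1, so x_1 enters.
Ratio test on column x_1 — row 1: (17/2)/(3/2) = 17/3; row 2: (41/4)/(3/4) = 41/3. Minimum is 17/3 at row 1 (x_2 leaves); pivot element 3/2.
Divide row 1 by 3/2; eliminate column x_1 from the other rows.
After both pivots, the entry at constraint row 1, column s1 is 1/3.

1/3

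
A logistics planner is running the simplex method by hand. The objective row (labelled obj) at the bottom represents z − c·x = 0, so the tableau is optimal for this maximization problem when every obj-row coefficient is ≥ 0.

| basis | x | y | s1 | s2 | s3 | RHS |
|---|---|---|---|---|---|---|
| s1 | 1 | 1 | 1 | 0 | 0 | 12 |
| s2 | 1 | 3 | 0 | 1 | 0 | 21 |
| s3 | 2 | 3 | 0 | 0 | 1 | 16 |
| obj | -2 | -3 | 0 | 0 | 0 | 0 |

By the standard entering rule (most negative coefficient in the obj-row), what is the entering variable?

Negative obj-row entries: x: -2, y: -3.
The most negative is -3 in column y, so y enters.

y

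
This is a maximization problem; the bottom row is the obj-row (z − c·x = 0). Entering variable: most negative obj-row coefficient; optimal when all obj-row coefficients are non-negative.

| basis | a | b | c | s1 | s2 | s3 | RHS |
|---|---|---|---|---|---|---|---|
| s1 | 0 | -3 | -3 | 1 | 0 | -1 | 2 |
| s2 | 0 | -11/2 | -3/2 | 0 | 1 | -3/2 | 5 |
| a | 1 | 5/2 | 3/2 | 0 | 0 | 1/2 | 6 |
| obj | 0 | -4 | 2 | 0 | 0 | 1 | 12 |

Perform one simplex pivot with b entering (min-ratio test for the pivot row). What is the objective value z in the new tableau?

Ratio test on column b — row 1: entry -3 ≤ 0; row 2: entry -11/2 ≤ 0; row 3: 6/(5/2) = 12/5. Minimum is 12/5 at row 3 (a leaves); pivot element 5/2.
Pivot on row 3; the obj-row RHS becomes 12 − (-4)·(12/5) = 108/5.

108/5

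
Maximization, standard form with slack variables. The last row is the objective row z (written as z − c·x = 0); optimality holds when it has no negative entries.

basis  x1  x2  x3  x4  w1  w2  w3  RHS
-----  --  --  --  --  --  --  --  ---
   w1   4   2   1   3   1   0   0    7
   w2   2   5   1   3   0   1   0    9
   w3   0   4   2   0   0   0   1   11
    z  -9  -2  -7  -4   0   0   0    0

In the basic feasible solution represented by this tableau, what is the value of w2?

w2 is basic (row 2); its value is the RHS of that row, 9.

9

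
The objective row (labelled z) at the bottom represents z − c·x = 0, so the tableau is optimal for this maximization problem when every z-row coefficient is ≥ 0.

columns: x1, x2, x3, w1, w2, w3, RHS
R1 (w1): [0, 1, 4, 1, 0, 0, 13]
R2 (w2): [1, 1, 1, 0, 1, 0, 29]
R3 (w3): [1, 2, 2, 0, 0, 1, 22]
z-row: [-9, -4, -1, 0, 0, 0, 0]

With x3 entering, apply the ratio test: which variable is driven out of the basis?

w1

Column x3 entries and ratios — w1: 13/4 = 13/4; w2: 29/1 = 29; w3: 22/2 = 11.
Smallest ratio is 13/4 in the row of w1, so w1 leaves.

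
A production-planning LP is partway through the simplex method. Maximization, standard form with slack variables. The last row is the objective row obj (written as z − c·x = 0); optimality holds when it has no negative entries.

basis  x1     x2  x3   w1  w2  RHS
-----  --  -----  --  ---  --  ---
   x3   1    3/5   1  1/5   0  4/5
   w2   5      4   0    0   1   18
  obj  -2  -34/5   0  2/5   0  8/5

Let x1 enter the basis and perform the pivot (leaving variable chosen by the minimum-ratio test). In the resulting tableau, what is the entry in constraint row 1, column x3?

Ratio test on column x1 — row 1: (4/5)/1 = 4/5; row 2: 18/5 = 18/5. Minimum is 4/5 at row 1 (x3 leaves); pivot element 1.
Divide row 1 by 1; eliminate column x1 from the other rows.
In the new row 1, the x3 entry is the old entry divided by the pivot: 1/1 = 1.

1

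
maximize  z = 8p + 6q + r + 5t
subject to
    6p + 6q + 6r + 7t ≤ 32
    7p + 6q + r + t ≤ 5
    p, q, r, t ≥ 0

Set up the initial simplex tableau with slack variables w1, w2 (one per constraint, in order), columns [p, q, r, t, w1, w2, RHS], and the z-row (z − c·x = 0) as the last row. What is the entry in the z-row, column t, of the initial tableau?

The z-row carries the negated objective coefficients: the t entry is -5.

-5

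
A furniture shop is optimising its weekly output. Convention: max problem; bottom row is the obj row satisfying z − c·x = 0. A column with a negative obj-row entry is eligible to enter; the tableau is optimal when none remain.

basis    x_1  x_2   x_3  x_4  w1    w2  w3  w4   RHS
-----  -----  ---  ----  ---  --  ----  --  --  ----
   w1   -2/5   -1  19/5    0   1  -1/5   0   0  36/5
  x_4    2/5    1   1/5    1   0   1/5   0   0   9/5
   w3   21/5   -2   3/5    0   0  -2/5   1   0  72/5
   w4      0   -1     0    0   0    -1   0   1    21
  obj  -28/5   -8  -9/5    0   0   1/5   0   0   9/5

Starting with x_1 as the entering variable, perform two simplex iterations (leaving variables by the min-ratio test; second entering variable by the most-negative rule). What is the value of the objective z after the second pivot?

Ratio test on column x_1 — row 1: entry -2/5 ≤ 0; row 2: (9/5)/(2/5) = 9/2; row 3: (72/5)/(21/5) = 24/7; row 4: entry 0 ≤ 0. Minimum is 24/7 at row 3 (w3 leaves); pivot element 21/5.
Pivot on row 3; the obj-row RHS becomes 9/5 − (-28/5)·(24/7) = 21.
Next entering variable (most negative obj-row entry -32/3): x_2.
Ratio test on column x_2 — row 1: entry -25/21 ≤ 0; row 2: (3/7)/(25/21) = 9/25; row 3: entry -10/21 ≤ 0; row 4: entry -1 ≤ 0. Minimum is 9/25 at row 2 (x_4 leaves); pivot element 25/21.
After the second pivot the obj-row RHS is 21 − (-32/3)·(9/25) = 621/25.

621/25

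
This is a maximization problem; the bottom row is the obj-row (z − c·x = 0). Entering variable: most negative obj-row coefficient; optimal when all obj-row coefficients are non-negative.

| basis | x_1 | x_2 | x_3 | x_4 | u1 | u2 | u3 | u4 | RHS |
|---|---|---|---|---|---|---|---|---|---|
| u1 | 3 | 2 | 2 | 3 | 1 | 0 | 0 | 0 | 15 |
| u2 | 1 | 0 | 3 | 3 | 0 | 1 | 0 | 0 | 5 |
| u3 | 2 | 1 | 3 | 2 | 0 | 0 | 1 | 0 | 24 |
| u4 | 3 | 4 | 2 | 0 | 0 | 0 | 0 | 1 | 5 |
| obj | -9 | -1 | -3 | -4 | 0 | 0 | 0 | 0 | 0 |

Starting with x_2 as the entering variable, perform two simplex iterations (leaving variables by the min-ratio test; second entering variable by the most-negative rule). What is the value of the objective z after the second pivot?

Ratio test on column x_2 — row 1: 15/2 = 15/2; row 2: entry 0 ≤ 0; row 3: 24/1 = 24; row 4: 5/4 = 5/4. Minimum is 5/4 at row 4 (u4 leaves); pivot element 4.
Pivot on row 4; the obj-row RHS becomes 0 − (-1)·(5/4) = 5/4.
Next entering variable (most negative obj-row entry -33/4): x_1.
Ratio test on column x_1 — row 1: (25/2)/(3/2) = 25/3; row 2: 5/1 = 5; row 3: (91/4)/(5/4) = 91/5; row 4: (5/4)/(3/4) = 5/3. Minimum is 5/3 at row 4 (x_2 leaves); pivot element 3/4.
After the second pivot the obj-row RHS is 5/4 − (-33/4)·(5/3) = 15.

15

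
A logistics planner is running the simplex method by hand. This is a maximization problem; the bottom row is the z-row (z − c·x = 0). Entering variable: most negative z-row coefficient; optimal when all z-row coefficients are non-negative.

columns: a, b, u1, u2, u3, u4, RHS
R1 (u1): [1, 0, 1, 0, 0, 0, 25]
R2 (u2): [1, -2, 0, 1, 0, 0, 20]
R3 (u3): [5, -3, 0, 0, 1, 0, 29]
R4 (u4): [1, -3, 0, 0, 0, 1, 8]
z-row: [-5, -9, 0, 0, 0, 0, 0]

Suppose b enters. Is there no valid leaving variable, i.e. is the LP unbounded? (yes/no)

yes

Every constraint-row entry in column b is ≤ 0, so increasing b is unbounded.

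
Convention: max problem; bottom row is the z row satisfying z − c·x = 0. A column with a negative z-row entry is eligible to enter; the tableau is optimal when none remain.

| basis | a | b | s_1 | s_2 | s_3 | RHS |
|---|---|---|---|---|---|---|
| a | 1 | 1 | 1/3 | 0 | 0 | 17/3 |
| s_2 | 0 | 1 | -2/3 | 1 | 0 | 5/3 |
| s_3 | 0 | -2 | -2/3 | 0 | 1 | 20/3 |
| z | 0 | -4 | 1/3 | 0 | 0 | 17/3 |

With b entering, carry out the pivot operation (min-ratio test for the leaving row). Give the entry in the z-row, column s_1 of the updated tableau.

-7/3

Ratio test on column b — row 1: (17/3)/1 = 17/3; row 2: (5/3)/1 = 5/3; row 3: entry -2 ≤ 0. Minimum is 5/3 at row 2 (s_2 leaves); pivot element 1.
Divide row 2 by 1; eliminate column b from the other rows.
z-row update in column s_1: 1/3 − (-4)·(-2/3) = -7/3.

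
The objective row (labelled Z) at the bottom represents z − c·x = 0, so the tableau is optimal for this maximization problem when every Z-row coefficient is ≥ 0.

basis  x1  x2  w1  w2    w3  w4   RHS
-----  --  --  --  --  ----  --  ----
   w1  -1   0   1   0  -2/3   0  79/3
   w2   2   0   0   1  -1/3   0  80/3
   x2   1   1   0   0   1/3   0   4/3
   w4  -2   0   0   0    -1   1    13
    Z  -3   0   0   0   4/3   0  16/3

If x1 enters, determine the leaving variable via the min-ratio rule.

Column x1 entries and ratios — w1: -1 ≤ 0, skip; w2: (80/3)/2 = 40/3; x2: (4/3)/1 = 4/3; w4: -2 ≤ 0, skip.
Smallest ratio is 4/3 in the row of x2, so x2 leaves.

x2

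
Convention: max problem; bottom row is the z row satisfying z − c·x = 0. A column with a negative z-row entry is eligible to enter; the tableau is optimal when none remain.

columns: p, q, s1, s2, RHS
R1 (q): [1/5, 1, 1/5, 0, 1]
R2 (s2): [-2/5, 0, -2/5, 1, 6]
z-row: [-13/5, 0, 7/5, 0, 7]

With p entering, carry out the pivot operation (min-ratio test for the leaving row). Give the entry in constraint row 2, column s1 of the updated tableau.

0

Ratio test on column p — row 1: 1/(1/5) = 5; row 2: entry -2/5 ≤ 0. Minimum is 5 at row 1 (q leaves); pivot element 1/5.
Divide row 1 by 1/5; eliminate column p from the other rows.
Row 2 update in column s1: -2/5 − (-2/5)·1 = 0.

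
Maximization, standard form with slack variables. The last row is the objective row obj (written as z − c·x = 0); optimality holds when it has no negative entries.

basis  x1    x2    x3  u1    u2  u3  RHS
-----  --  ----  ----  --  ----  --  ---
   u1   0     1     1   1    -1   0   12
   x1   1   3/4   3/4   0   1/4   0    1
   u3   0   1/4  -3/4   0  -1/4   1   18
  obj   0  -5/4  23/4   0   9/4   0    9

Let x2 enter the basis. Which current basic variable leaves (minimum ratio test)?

Column x2 entries and ratios — u1: 12/1 = 12; x1: 1/(3/4) = 4/3; u3: 18/(1/4) = 72.
Smallest ratio is 4/3 in the row of x1, so x1 leaves.

x1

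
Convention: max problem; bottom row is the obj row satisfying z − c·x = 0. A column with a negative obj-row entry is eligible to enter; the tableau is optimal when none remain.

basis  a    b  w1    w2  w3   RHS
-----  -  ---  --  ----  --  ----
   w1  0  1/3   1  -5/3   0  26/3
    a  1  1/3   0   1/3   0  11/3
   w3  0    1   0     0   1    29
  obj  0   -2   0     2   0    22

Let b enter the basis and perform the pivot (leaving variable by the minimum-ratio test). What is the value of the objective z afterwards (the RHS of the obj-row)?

44

Ratio test on column b — row 1: (26/3)/(1/3) = 26; row 2: (11/3)/(1/3) = 11; row 3: 29/1 = 29. Minimum is 11 at row 2 (a leaves); pivot element 1/3.
Pivot on row 2; the obj-row RHS becomes 22 − (-2)·11 = 44.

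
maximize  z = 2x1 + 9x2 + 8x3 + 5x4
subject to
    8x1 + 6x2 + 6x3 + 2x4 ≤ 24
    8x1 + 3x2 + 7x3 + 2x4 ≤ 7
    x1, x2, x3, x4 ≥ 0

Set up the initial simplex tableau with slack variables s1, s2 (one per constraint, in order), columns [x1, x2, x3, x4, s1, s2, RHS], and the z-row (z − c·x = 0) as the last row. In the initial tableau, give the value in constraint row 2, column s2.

Slack s2 belongs to constraint 2; its column is the unit vector e_2, so the entry in row 2 is 1.

1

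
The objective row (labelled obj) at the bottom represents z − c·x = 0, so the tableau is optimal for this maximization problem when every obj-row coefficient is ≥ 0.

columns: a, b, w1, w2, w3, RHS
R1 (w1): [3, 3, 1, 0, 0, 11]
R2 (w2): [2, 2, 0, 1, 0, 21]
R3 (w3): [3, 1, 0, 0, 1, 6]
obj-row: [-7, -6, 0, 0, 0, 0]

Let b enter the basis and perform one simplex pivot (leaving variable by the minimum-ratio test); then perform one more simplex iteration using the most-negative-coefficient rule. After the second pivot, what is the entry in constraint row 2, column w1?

Ratio test on column b — row 1: 11/3 = 11/3; row 2: 21/2 = 21/2; row 3: 6/1 = 6. Minimum is 11/3 at row 1 (w1 leaves); pivot element 3.
Divide row 1 by 3; eliminate column b from the other rows.
Second iteration: most negative obj-row entry is -1 in column a, so a enters.
Ratio test on column a — row 1: (11/3)/1 = 11/3; row 2: entry 0 ≤ 0; row 3: (7/3)/2 = 7/6. Minimum is 7/6 at row 3 (w3 leaves); pivot element 2.
Divide row 3 by 2; eliminate column a from the other rows.
After both pivots, the entry at constraint row 2, column w1 is -2/3.

-2/3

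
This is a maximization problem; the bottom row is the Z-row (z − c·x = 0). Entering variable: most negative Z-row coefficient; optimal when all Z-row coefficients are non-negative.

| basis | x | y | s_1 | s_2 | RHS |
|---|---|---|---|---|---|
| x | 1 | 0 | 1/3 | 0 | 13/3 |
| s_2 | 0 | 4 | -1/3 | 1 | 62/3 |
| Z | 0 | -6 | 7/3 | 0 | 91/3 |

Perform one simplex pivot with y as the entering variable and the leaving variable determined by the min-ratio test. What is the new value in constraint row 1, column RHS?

13/3

Ratio test on column y — row 1: entry 0 ≤ 0; row 2: (62/3)/4 = 31/6. Minimum is 31/6 at row 2 (s_2 leaves); pivot element 4.
Divide row 2 by 4; eliminate column y from the other rows.
Row 1 update in column RHS: 13/3 − 0·(31/6) = 13/3.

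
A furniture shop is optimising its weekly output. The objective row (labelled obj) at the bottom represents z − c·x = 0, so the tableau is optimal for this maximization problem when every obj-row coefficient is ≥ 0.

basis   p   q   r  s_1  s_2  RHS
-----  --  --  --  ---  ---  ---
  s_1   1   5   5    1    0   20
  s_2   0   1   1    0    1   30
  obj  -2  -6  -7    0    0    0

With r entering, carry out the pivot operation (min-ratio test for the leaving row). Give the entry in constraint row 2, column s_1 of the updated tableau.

Ratio test on column r — row 1: 20/5 = 4; row 2: 30/1 = 30. Minimum is 4 at row 1 (s_1 leaves); pivot element 5.
Divide row 1 by 5; eliminate column r from the other rows.
Row 2 update in column s_1: 0 − 1·(1/5) = -1/5.

-1/5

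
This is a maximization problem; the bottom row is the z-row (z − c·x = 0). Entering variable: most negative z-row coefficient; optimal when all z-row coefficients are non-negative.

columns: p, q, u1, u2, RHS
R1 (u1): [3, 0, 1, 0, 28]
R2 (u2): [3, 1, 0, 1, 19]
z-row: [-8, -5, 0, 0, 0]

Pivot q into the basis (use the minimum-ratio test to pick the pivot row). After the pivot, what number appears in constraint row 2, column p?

Ratio test on column q — row 1: entry 0 ≤ 0; row 2: 19/1 = 19. Minimum is 19 at row 2 (u2 leaves); pivot element 1.
Divide row 2 by 1; eliminate column q from the other rows.
In the new row 2, the p entry is the old entry divided by the pivot: 3/1 = 3.

3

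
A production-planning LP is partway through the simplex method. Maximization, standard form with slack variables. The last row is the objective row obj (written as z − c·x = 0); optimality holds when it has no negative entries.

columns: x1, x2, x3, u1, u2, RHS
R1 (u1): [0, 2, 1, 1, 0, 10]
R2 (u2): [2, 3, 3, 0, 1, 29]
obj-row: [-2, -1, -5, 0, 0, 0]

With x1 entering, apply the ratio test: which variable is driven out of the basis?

u2

Column x1 entries and ratios — u1: 0 ≤ 0, skip; u2: 29/2 = 29/2.
Smallest ratio is 29/2 in the row of u2, so u2 leaves.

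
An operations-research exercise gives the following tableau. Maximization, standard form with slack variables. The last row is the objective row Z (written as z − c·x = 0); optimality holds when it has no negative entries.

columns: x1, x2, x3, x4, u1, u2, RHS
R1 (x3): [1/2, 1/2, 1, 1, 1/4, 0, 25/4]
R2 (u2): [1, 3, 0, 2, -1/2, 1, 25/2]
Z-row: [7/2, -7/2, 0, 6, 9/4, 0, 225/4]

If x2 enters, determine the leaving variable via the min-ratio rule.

Column x2 entries and ratios — x3: (25/4)/(1/2) = 25/2; u2: (25/2)/3 = 25/6.
Smallest ratio is 25/6 in the row of u2, so u2 leaves.

u2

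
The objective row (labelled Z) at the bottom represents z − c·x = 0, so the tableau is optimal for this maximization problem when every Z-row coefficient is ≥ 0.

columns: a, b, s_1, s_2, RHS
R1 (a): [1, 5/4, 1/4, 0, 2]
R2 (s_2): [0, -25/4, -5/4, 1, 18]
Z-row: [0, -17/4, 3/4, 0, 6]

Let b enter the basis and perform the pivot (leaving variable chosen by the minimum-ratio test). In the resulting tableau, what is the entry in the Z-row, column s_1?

Ratio test on column b — row 1: 2/(5/4) = 8/5; row 2: entry -25/4 ≤ 0. Minimum is 8/5 at row 1 (a leaves); pivot element 5/4.
Divide row 1 by 5/4; eliminate column b from the other rows.
Z-row update in column s_1: 3/4 − (-17/4)·(1/5) = 8/5.

8/5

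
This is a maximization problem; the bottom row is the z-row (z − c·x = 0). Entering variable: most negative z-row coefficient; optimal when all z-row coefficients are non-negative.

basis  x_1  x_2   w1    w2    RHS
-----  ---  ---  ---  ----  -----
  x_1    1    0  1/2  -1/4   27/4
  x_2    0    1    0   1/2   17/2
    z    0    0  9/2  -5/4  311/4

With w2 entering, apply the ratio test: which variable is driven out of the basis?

Column w2 entries and ratios — x_1: -1/4 ≤ 0, skip; x_2: (17/2)/(1/2) = 17.
Smallest ratio is 17 in the row of x_2, so x_2 leaves.

x_2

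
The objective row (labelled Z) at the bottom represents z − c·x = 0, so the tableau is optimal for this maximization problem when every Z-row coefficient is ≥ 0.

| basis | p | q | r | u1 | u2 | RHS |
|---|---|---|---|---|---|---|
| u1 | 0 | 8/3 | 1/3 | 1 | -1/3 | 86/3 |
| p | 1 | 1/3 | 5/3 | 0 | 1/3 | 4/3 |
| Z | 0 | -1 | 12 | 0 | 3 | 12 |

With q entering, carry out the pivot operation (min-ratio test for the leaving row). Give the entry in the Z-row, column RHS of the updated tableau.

Ratio test on column q — row 1: (86/3)/(8/3) = 43/4; row 2: (4/3)/(1/3) = 4. Minimum is 4 at row 2 (p leaves); pivot element 1/3.
Divide row 2 by 1/3; eliminate column q from the other rows.
Z-row update in column RHS: 12 − (-1)·4 = 16.

16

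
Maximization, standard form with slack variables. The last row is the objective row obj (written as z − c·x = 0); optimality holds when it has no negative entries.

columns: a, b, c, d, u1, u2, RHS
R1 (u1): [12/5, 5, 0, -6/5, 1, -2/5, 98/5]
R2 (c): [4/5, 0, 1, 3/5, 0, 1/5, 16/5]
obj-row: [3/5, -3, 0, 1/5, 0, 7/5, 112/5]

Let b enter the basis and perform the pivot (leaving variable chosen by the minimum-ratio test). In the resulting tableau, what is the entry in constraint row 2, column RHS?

Ratio test on column b — row 1: (98/5)/5 = 98/25; row 2: entry 0 ≤ 0. Minimum is 98/25 at row 1 (u1 leaves); pivot element 5.
Divide row 1 by 5; eliminate column b from the other rows.
Row 2 update in column RHS: 16/5 − 0·(98/25) = 16/5.

16/5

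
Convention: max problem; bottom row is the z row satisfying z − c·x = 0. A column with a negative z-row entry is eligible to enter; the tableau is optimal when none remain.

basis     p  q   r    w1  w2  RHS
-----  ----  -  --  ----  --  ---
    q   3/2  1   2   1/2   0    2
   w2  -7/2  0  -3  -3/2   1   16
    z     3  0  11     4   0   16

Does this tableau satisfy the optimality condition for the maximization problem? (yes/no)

Every z-row coefficient is ≥ 0, so the tableau is optimal.

yes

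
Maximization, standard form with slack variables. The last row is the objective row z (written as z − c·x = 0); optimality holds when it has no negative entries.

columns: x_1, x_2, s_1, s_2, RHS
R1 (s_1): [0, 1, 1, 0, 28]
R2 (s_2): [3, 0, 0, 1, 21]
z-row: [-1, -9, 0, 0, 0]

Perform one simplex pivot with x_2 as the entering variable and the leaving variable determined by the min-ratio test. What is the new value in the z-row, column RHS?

252

Ratio test on column x_2 — row 1: 28/1 = 28; row 2: entry 0 ≤ 0. Minimum is 28 at row 1 (s_1 leaves); pivot element 1.
Divide row 1 by 1; eliminate column x_2 from the other rows.
z-row update in column RHS: 0 − (-9)·28 = 252.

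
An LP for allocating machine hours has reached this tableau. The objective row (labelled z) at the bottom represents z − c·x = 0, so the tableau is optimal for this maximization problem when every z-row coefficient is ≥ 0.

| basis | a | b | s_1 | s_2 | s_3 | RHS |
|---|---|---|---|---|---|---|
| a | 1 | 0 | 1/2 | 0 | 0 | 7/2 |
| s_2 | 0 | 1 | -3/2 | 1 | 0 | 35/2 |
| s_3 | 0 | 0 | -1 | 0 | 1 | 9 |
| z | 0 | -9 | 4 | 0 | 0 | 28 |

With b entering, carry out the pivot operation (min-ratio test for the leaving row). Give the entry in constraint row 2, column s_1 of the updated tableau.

-3/2

Ratio test on column b — row 1: entry 0 ≤ 0; row 2: (35/2)/1 = 35/2; row 3: entry 0 ≤ 0. Minimum is 35/2 at row 2 (s_2 leaves); pivot element 1.
Divide row 2 by 1; eliminate column b from the other rows.
In the new row 2, the s_1 entry is the old entry divided by the pivot: (-3/2)/1 = -3/2.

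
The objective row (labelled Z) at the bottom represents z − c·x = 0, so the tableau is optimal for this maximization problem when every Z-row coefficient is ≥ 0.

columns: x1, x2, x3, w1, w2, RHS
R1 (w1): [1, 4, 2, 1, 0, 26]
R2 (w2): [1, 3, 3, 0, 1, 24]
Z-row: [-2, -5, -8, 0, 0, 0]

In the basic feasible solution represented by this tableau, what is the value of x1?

0

x1 is not in the basis, so in the current basic feasible solution x1 = 0.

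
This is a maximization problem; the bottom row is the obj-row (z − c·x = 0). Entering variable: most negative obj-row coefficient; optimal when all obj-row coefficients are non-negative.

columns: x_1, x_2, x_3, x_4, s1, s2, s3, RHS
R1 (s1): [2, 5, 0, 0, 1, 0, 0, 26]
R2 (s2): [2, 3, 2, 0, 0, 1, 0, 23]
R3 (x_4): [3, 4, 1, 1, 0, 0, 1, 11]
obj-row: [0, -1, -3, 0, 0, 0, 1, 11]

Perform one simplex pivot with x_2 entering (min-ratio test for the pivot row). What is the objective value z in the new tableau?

55/4

Ratio test on column x_2 — row 1: 26/5 = 26/5; row 2: 23/3 = 23/3; row 3: 11/4 = 11/4. Minimum is 11/4 at row 3 (x_4 leaves); pivot element 4.
Pivot on row 3; the obj-row RHS becomes 11 − (-1)·(11/4) = 55/4.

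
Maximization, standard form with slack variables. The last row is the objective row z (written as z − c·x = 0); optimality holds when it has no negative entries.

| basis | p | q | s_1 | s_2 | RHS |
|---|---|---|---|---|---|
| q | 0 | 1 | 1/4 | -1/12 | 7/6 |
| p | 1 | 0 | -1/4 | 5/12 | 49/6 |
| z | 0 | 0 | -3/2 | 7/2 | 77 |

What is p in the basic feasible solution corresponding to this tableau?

p is basic (row 2); its value is the RHS of that row, 49/6.

49/6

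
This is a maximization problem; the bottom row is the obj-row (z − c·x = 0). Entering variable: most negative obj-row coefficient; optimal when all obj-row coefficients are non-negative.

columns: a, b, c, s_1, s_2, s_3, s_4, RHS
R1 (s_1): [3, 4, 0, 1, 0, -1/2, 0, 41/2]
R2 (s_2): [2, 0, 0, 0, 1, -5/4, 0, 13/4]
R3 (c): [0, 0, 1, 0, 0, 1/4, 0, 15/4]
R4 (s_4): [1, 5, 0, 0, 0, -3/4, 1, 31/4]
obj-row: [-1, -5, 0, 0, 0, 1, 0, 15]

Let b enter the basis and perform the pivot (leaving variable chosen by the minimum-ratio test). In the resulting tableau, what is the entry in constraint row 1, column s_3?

Ratio test on column b — row 1: (41/2)/4 = 41/8; row 2: entry 0 ≤ 0; row 3: entry 0 ≤ 0; row 4: (31/4)/5 = 31/20. Minimum is 31/20 at row 4 (s_4 leaves); pivot element 5.
Divide row 4 by 5; eliminate column b from the other rows.
Row 1 update in column s_3: -1/2 − 4·(-3/20) = 1/10.

1/10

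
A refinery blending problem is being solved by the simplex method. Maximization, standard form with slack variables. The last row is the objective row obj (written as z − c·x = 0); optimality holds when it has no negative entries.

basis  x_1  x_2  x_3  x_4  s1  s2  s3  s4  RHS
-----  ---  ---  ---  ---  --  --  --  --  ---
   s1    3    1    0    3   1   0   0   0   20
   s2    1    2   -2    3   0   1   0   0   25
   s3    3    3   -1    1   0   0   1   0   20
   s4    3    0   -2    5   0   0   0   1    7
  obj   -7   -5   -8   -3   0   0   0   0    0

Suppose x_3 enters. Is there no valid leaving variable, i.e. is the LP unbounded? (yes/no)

yes

Every constraint-row entry in column x_3 is ≤ 0, so increasing x_3 is unbounded.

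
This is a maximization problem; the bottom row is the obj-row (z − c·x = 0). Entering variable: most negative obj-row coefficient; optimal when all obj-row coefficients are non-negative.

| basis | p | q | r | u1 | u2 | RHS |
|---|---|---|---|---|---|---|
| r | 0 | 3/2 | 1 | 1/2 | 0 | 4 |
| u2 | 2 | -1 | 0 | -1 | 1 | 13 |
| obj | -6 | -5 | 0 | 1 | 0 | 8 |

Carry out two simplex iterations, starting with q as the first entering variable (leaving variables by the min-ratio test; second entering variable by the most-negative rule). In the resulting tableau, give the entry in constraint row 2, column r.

1/3

Ratio test on column q — row 1: 4/(3/2) = 8/3; row 2: entry -1 ≤ 0. Minimum is 8/3 at row 1 (r leaves); pivot element 3/2.
Divide row 1 by 3/2; eliminate column q from the other rows.
Second iteration: most negative obj-row entry is -6 in column p, so p enters.
Ratio test on column p — row 1: entry 0 ≤ 0; row 2: (47/3)/2 = 47/6. Minimum is 47/6 at row 2 (u2 leaves); pivot element 2.
Divide row 2 by 2; eliminate column p from the other rows.
After both pivots, the entry at constraint row 2, column r is 1/3.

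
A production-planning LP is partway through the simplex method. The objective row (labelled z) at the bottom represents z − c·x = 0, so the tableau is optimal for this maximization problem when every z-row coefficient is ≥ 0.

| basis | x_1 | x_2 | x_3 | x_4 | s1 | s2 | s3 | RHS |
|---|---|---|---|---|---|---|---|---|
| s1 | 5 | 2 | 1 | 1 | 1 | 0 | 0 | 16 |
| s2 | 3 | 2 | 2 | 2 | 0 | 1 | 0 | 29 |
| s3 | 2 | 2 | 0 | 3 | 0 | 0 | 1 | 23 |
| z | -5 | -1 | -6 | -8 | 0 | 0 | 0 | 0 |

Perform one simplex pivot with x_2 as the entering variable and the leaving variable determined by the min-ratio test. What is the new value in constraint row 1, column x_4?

Ratio test on column x_2 — row 1: 16/2 = 8; row 2: 29/2 = 29/2; row 3: 23/2 = 23/2. Minimum is 8 at row 1 (s1 leaves); pivot element 2.
Divide row 1 by 2; eliminate column x_2 from the other rows.
In the new row 1, the x_4 entry is the old entry divided by the pivot: 1/2 = 1/2.

1/2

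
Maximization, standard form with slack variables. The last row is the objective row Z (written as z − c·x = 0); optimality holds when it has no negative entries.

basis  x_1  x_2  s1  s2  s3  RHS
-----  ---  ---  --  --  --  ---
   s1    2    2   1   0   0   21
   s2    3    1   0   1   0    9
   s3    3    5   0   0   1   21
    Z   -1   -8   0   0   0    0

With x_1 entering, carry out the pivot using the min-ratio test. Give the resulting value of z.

3

Ratio test on column x_1 — row 1: 21/2 = 21/2; row 2: 9/3 = 3; row 3: 21/3 = 7. Minimum is 3 at row 2 (s2 leaves); pivot element 3.
Pivot on row 2; the Z-row RHS becomes 0 − (-1)·3 = 3.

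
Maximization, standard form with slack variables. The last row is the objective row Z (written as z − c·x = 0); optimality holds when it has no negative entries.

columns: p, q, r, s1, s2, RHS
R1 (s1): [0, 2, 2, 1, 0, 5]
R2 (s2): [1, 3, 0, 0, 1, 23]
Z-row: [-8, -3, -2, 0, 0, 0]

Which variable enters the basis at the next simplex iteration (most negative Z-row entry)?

p

Negative Z-row entries: p: -8, q: -3, r: -2.
The most negative is -8 in column p, so p enters.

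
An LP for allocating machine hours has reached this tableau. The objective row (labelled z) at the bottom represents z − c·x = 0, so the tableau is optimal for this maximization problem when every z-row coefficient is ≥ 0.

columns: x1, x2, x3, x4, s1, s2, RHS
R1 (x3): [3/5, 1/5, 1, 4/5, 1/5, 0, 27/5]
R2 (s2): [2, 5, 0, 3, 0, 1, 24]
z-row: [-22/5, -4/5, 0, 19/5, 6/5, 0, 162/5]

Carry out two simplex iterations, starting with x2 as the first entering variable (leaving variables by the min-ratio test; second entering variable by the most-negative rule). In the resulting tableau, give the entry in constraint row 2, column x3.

-10/13

Ratio test on column x2 — row 1: (27/5)/(1/5) = 27; row 2: 24/5 = 24/5. Minimum is 24/5 at row 2 (s2 leaves); pivot element 5.
Divide row 2 by 5; eliminate column x2 from the other rows.
Second iteration: most negative z-row entry is -102/25 in column x1, so x1 enters.
Ratio test on column x1 — row 1: (111/25)/(13/25) = 111/13; row 2: (24/5)/(2/5) = 12. Minimum is 111/13 at row 1 (x3 leaves); pivot element 13/25.
Divide row 1 by 13/25; eliminate column x1 from the other rows.
After both pivots, the entry at constraint row 2, column x3 is -10/13.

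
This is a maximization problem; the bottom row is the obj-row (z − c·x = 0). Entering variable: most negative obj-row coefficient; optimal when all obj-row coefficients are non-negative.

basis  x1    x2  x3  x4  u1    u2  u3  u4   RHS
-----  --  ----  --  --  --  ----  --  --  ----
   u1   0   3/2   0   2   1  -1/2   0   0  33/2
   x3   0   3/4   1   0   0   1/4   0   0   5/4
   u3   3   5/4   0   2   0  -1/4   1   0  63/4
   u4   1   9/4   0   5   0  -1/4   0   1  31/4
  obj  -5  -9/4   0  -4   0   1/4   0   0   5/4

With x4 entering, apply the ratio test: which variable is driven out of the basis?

Column x4 entries and ratios — u1: (33/2)/2 = 33/4; x3: 0 ≤ 0, skip; u3: (63/4)/2 = 63/8; u4: (31/4)/5 = 31/20.
Smallest ratio is 31/20 in the row of u4, so u4 leaves.

u4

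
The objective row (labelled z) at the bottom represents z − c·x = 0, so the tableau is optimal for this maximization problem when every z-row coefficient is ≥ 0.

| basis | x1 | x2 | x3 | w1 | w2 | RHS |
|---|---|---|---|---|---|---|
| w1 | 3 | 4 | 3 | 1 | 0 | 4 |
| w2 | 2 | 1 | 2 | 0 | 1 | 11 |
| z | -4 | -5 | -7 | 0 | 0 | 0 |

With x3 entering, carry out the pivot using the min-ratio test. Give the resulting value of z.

Ratio test on column x3 — row 1: 4/3 = 4/3; row 2: 11/2 = 11/2. Minimum is 4/3 at row 1 (w1 leaves); pivot element 3.
Pivot on row 1; the z-row RHS becomes 0 − (-7)·(4/3) = 28/3.

28/3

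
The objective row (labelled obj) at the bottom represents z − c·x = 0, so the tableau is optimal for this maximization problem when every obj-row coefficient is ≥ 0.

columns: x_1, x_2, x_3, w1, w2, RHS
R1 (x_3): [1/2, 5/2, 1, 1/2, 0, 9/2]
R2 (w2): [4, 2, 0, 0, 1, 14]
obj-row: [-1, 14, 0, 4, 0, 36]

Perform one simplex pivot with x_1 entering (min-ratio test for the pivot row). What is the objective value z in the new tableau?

Ratio test on column x_1 — row 1: (9/2)/(1/2) = 9; row 2: 14/4 = 7/2. Minimum is 7/2 at row 2 (w2 leaves); pivot element 4.
Pivot on row 2; the obj-row RHS becomes 36 − (-1)·(7/2) = 79/2.

79/2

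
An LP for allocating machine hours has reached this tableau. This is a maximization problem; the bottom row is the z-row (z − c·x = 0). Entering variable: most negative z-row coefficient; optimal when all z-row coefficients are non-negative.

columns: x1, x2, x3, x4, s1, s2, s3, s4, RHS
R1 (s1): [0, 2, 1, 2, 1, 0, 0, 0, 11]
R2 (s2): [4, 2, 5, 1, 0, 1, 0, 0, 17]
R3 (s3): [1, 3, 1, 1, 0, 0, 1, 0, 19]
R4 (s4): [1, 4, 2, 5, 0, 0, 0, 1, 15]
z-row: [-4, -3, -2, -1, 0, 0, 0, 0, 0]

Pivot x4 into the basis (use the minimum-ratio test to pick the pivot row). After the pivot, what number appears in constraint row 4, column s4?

Ratio test on column x4 — row 1: 11/2 = 11/2; row 2: 17/1 = 17; row 3: 19/1 = 19; row 4: 15/5 = 3. Minimum is 3 at row 4 (s4 leaves); pivot element 5.
Divide row 4 by 5; eliminate column x4 from the other rows.
In the new row 4, the s4 entry is the old entry divided by the pivot: 1/5 = 1/5.

1/5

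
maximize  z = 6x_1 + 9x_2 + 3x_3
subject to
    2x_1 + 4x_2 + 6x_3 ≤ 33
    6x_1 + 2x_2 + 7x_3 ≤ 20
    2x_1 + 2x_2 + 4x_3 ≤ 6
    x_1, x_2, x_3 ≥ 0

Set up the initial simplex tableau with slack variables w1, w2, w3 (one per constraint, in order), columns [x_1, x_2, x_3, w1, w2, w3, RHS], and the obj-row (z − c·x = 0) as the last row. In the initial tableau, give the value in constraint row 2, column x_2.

Constraint 2 has coefficient 2 on x_2.

2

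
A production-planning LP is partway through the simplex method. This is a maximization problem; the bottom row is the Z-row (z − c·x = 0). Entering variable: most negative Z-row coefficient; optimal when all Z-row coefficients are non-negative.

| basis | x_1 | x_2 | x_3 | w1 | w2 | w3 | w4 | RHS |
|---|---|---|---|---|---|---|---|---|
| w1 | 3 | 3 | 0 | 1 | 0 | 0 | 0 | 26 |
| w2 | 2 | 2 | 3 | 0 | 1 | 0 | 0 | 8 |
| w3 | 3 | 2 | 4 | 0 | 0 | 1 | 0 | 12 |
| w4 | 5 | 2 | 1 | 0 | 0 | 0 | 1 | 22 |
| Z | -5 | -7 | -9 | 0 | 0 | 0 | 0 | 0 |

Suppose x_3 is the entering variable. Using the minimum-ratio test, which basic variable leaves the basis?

w2

Column x_3 entries and ratios — w1: 0 ≤ 0, skip; w2: 8/3 = 8/3; w3: 12/4 = 3; w4: 22/1 = 22.
Smallest ratio is 8/3 in the row of w2, so w2 leaves.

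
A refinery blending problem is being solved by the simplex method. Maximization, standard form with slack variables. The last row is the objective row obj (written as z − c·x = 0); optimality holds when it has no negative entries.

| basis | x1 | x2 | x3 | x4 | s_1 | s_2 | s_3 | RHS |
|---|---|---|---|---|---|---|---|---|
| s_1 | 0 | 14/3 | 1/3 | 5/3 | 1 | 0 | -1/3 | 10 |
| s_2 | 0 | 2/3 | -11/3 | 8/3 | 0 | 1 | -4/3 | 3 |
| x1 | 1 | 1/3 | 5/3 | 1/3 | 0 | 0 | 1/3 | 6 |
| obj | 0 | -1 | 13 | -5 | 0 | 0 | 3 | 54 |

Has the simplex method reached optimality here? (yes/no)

no

The obj-row has a negative entry -5 in column x4, so it is not optimal.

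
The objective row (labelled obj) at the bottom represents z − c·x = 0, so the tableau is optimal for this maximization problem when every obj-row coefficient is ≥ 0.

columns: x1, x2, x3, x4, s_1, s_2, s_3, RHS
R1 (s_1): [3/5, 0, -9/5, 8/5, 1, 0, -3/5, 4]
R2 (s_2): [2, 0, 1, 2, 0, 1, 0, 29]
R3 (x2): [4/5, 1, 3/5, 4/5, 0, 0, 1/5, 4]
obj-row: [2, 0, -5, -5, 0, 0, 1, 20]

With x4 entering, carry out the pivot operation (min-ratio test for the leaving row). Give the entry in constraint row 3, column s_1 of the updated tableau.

Ratio test on column x4 — row 1: 4/(8/5) = 5/2; row 2: 29/2 = 29/2; row 3: 4/(4/5) = 5. Minimum is 5/2 at row 1 (s_1 leaves); pivot element 8/5.
Divide row 1 by 8/5; eliminate column x4 from the other rows.
Row 3 update in column s_1: 0 − (4/5)·(5/8) = -1/2.

-1/2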